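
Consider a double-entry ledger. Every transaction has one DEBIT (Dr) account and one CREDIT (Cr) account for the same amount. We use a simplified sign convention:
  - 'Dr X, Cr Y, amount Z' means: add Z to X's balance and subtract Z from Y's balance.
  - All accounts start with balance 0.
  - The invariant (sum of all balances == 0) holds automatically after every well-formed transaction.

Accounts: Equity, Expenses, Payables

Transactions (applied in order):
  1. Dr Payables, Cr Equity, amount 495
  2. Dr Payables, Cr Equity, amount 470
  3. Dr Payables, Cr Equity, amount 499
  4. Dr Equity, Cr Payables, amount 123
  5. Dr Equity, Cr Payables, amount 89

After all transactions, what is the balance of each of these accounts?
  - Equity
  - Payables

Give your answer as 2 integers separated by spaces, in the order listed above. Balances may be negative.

Answer: -1252 1252

Derivation:
After txn 1 (Dr Payables, Cr Equity, amount 495): Equity=-495 Payables=495
After txn 2 (Dr Payables, Cr Equity, amount 470): Equity=-965 Payables=965
After txn 3 (Dr Payables, Cr Equity, amount 499): Equity=-1464 Payables=1464
After txn 4 (Dr Equity, Cr Payables, amount 123): Equity=-1341 Payables=1341
After txn 5 (Dr Equity, Cr Payables, amount 89): Equity=-1252 Payables=1252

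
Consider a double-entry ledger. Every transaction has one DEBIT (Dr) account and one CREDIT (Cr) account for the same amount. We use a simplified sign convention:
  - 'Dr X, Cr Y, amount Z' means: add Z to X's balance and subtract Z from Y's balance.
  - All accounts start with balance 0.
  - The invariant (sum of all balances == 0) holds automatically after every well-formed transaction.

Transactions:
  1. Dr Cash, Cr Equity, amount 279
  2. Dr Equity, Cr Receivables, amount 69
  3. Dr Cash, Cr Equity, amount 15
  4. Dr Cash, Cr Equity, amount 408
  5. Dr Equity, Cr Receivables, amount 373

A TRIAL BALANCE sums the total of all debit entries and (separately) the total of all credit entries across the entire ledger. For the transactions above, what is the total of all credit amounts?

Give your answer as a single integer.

Answer: 1144

Derivation:
Txn 1: credit+=279
Txn 2: credit+=69
Txn 3: credit+=15
Txn 4: credit+=408
Txn 5: credit+=373
Total credits = 1144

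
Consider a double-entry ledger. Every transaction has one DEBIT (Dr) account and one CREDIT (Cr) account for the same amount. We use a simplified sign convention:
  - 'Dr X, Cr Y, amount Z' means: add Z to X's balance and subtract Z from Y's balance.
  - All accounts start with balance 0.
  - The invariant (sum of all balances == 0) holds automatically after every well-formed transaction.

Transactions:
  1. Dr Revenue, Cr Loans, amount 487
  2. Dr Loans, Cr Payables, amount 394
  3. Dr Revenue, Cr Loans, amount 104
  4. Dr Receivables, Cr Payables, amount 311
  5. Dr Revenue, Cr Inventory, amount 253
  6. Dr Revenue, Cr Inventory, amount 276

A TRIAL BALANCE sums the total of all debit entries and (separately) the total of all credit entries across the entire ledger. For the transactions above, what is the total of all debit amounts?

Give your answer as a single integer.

Txn 1: debit+=487
Txn 2: debit+=394
Txn 3: debit+=104
Txn 4: debit+=311
Txn 5: debit+=253
Txn 6: debit+=276
Total debits = 1825

Answer: 1825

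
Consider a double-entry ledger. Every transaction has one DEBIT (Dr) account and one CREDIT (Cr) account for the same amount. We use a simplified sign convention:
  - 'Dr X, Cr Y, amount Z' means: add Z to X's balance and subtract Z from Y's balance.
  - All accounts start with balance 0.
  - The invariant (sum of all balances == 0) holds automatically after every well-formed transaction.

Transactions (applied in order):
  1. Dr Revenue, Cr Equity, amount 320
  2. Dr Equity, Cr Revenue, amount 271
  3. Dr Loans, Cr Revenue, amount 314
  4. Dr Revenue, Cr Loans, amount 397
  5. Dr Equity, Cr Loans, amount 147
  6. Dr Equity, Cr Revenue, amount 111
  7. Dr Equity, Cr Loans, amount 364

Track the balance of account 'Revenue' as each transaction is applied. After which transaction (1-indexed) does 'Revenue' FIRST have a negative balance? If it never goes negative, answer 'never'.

Answer: 3

Derivation:
After txn 1: Revenue=320
After txn 2: Revenue=49
After txn 3: Revenue=-265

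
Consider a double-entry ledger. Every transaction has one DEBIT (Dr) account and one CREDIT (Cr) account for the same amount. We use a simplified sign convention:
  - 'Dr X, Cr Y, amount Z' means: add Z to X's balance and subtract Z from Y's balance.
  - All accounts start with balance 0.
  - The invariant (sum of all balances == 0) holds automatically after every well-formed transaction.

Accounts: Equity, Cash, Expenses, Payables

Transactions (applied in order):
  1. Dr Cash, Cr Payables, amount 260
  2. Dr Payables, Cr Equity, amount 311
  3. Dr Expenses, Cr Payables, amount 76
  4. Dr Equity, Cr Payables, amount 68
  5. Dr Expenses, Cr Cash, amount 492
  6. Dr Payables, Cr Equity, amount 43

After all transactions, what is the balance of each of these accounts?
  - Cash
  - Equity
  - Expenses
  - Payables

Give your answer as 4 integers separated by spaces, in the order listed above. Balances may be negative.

Answer: -232 -286 568 -50

Derivation:
After txn 1 (Dr Cash, Cr Payables, amount 260): Cash=260 Payables=-260
After txn 2 (Dr Payables, Cr Equity, amount 311): Cash=260 Equity=-311 Payables=51
After txn 3 (Dr Expenses, Cr Payables, amount 76): Cash=260 Equity=-311 Expenses=76 Payables=-25
After txn 4 (Dr Equity, Cr Payables, amount 68): Cash=260 Equity=-243 Expenses=76 Payables=-93
After txn 5 (Dr Expenses, Cr Cash, amount 492): Cash=-232 Equity=-243 Expenses=568 Payables=-93
After txn 6 (Dr Payables, Cr Equity, amount 43): Cash=-232 Equity=-286 Expenses=568 Payables=-50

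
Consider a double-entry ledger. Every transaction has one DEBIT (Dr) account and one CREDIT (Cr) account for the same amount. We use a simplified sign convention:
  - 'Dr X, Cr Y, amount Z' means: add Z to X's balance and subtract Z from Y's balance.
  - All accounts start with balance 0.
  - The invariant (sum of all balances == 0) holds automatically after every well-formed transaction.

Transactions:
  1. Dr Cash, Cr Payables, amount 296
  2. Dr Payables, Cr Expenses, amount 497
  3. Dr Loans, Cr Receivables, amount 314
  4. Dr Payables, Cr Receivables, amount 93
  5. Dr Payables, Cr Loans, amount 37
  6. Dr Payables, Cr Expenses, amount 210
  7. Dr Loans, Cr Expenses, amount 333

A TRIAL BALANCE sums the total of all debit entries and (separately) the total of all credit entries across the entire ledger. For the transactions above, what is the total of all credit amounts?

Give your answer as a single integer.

Answer: 1780

Derivation:
Txn 1: credit+=296
Txn 2: credit+=497
Txn 3: credit+=314
Txn 4: credit+=93
Txn 5: credit+=37
Txn 6: credit+=210
Txn 7: credit+=333
Total credits = 1780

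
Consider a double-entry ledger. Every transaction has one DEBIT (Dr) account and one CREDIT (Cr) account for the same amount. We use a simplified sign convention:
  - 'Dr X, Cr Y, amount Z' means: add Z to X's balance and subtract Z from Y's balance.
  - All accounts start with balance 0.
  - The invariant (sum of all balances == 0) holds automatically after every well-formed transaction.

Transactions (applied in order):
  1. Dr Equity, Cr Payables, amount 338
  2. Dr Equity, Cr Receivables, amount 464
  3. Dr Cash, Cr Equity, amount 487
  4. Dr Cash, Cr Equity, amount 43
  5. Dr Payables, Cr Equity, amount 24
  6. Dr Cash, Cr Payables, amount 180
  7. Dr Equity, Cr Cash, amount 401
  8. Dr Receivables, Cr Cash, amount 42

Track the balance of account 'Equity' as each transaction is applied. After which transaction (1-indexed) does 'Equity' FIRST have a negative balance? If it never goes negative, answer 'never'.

After txn 1: Equity=338
After txn 2: Equity=802
After txn 3: Equity=315
After txn 4: Equity=272
After txn 5: Equity=248
After txn 6: Equity=248
After txn 7: Equity=649
After txn 8: Equity=649

Answer: never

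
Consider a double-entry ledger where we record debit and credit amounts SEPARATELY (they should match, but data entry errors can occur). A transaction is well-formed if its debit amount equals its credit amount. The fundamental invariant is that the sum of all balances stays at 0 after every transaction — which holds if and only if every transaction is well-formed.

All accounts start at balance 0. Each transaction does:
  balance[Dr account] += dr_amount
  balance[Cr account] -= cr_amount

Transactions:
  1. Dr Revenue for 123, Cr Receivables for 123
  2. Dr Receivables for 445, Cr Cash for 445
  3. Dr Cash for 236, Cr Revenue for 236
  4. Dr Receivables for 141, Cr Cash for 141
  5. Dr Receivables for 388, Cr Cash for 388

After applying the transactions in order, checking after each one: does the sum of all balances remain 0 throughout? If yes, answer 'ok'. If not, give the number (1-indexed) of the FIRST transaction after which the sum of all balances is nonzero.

After txn 1: dr=123 cr=123 sum_balances=0
After txn 2: dr=445 cr=445 sum_balances=0
After txn 3: dr=236 cr=236 sum_balances=0
After txn 4: dr=141 cr=141 sum_balances=0
After txn 5: dr=388 cr=388 sum_balances=0

Answer: ok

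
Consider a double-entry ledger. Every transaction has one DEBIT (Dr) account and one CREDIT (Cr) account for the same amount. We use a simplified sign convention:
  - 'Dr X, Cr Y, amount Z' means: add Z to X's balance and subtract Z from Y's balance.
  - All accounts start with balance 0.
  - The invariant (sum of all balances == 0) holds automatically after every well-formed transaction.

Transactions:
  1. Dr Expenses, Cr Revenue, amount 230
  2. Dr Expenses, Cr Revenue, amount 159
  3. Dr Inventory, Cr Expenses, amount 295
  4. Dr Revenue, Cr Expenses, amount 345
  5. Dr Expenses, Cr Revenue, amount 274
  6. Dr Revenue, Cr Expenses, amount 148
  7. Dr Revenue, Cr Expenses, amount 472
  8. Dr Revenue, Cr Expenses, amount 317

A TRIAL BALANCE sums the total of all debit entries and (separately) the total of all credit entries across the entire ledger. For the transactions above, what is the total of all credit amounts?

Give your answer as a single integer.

Txn 1: credit+=230
Txn 2: credit+=159
Txn 3: credit+=295
Txn 4: credit+=345
Txn 5: credit+=274
Txn 6: credit+=148
Txn 7: credit+=472
Txn 8: credit+=317
Total credits = 2240

Answer: 2240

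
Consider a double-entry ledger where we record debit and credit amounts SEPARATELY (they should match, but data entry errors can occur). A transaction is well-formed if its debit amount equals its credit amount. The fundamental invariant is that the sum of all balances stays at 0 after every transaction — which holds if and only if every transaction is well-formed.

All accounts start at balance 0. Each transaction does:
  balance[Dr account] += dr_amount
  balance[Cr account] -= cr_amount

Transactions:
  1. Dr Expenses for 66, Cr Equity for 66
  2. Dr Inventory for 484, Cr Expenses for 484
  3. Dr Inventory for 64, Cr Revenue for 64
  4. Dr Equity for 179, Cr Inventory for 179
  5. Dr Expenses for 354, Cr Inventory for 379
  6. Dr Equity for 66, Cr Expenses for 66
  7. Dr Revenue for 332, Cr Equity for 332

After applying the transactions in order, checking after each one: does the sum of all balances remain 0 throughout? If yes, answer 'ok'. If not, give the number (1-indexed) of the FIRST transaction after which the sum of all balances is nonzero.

After txn 1: dr=66 cr=66 sum_balances=0
After txn 2: dr=484 cr=484 sum_balances=0
After txn 3: dr=64 cr=64 sum_balances=0
After txn 4: dr=179 cr=179 sum_balances=0
After txn 5: dr=354 cr=379 sum_balances=-25
After txn 6: dr=66 cr=66 sum_balances=-25
After txn 7: dr=332 cr=332 sum_balances=-25

Answer: 5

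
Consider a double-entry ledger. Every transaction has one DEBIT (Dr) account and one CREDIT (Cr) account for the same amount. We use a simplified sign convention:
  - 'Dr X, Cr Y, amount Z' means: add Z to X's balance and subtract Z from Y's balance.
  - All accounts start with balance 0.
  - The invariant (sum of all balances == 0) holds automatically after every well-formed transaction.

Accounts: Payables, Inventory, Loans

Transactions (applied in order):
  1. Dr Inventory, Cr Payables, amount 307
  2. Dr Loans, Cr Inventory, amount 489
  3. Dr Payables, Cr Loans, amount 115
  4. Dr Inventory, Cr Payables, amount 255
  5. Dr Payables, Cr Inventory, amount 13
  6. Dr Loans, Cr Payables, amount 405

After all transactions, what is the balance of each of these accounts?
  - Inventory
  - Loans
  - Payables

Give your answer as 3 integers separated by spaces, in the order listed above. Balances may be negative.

Answer: 60 779 -839

Derivation:
After txn 1 (Dr Inventory, Cr Payables, amount 307): Inventory=307 Payables=-307
After txn 2 (Dr Loans, Cr Inventory, amount 489): Inventory=-182 Loans=489 Payables=-307
After txn 3 (Dr Payables, Cr Loans, amount 115): Inventory=-182 Loans=374 Payables=-192
After txn 4 (Dr Inventory, Cr Payables, amount 255): Inventory=73 Loans=374 Payables=-447
After txn 5 (Dr Payables, Cr Inventory, amount 13): Inventory=60 Loans=374 Payables=-434
After txn 6 (Dr Loans, Cr Payables, amount 405): Inventory=60 Loans=779 Payables=-839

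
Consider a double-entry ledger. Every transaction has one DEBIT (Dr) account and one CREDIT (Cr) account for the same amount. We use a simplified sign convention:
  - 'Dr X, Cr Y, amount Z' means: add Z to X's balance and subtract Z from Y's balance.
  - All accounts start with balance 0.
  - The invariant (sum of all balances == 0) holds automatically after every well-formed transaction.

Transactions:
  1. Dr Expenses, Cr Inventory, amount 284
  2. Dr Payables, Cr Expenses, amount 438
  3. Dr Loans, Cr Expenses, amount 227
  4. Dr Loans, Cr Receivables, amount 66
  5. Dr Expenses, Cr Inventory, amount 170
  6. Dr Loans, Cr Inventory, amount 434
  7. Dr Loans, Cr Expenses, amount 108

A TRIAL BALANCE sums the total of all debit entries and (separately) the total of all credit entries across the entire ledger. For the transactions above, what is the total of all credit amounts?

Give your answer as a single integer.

Txn 1: credit+=284
Txn 2: credit+=438
Txn 3: credit+=227
Txn 4: credit+=66
Txn 5: credit+=170
Txn 6: credit+=434
Txn 7: credit+=108
Total credits = 1727

Answer: 1727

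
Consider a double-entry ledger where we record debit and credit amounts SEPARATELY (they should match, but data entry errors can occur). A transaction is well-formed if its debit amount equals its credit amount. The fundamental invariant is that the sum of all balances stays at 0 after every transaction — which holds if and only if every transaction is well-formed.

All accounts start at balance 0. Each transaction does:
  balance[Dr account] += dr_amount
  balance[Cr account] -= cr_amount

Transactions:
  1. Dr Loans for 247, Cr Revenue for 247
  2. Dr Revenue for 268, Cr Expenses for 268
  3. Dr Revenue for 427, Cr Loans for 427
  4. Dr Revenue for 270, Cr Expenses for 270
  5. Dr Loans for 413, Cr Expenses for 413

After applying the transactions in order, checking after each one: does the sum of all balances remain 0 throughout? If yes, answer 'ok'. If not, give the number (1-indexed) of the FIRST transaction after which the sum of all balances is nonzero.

Answer: ok

Derivation:
After txn 1: dr=247 cr=247 sum_balances=0
After txn 2: dr=268 cr=268 sum_balances=0
After txn 3: dr=427 cr=427 sum_balances=0
After txn 4: dr=270 cr=270 sum_balances=0
After txn 5: dr=413 cr=413 sum_balances=0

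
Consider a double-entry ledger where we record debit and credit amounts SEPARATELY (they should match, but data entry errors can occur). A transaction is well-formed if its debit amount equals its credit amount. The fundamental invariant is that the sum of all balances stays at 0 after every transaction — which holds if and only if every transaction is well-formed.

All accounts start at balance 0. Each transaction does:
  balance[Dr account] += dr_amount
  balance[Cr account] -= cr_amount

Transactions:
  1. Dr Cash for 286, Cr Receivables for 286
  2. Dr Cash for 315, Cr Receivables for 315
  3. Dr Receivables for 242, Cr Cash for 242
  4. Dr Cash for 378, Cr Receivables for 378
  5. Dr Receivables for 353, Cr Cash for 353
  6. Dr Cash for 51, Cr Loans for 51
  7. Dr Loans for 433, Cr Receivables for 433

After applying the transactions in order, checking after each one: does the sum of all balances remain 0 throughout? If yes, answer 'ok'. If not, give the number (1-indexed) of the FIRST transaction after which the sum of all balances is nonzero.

Answer: ok

Derivation:
After txn 1: dr=286 cr=286 sum_balances=0
After txn 2: dr=315 cr=315 sum_balances=0
After txn 3: dr=242 cr=242 sum_balances=0
After txn 4: dr=378 cr=378 sum_balances=0
After txn 5: dr=353 cr=353 sum_balances=0
After txn 6: dr=51 cr=51 sum_balances=0
After txn 7: dr=433 cr=433 sum_balances=0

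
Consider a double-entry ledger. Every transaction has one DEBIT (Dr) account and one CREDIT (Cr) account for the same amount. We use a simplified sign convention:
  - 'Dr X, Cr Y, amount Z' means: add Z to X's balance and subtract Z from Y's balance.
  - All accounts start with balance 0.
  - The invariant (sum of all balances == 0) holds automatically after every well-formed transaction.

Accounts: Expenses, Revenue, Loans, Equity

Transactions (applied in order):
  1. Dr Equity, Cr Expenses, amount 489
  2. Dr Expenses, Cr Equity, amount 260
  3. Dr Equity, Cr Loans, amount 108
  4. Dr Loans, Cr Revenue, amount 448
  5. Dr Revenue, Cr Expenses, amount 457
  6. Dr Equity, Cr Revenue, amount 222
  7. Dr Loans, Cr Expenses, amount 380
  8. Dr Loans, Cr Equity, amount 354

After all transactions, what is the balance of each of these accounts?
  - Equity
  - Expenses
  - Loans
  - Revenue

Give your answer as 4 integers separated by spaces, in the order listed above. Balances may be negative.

After txn 1 (Dr Equity, Cr Expenses, amount 489): Equity=489 Expenses=-489
After txn 2 (Dr Expenses, Cr Equity, amount 260): Equity=229 Expenses=-229
After txn 3 (Dr Equity, Cr Loans, amount 108): Equity=337 Expenses=-229 Loans=-108
After txn 4 (Dr Loans, Cr Revenue, amount 448): Equity=337 Expenses=-229 Loans=340 Revenue=-448
After txn 5 (Dr Revenue, Cr Expenses, amount 457): Equity=337 Expenses=-686 Loans=340 Revenue=9
After txn 6 (Dr Equity, Cr Revenue, amount 222): Equity=559 Expenses=-686 Loans=340 Revenue=-213
After txn 7 (Dr Loans, Cr Expenses, amount 380): Equity=559 Expenses=-1066 Loans=720 Revenue=-213
After txn 8 (Dr Loans, Cr Equity, amount 354): Equity=205 Expenses=-1066 Loans=1074 Revenue=-213

Answer: 205 -1066 1074 -213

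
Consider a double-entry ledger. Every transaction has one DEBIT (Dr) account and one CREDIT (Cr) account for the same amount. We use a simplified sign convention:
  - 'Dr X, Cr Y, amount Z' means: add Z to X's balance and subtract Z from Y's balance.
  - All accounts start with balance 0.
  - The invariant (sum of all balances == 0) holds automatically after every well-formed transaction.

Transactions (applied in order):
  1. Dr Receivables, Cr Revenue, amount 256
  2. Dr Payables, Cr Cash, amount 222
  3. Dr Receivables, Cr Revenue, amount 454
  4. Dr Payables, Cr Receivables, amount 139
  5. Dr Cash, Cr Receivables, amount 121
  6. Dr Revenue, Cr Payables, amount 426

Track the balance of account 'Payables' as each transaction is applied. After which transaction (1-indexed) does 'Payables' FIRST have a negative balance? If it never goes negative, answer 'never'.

After txn 1: Payables=0
After txn 2: Payables=222
After txn 3: Payables=222
After txn 4: Payables=361
After txn 5: Payables=361
After txn 6: Payables=-65

Answer: 6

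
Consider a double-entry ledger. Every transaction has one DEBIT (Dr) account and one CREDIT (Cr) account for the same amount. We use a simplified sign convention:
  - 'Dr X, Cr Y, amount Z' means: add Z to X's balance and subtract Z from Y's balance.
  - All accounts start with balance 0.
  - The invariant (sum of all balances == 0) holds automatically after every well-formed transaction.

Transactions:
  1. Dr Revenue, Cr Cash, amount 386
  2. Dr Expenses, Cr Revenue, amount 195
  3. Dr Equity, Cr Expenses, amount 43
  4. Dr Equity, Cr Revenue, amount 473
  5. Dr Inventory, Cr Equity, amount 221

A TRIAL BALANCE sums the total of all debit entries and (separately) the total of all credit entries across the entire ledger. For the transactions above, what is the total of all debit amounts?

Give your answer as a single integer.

Answer: 1318

Derivation:
Txn 1: debit+=386
Txn 2: debit+=195
Txn 3: debit+=43
Txn 4: debit+=473
Txn 5: debit+=221
Total debits = 1318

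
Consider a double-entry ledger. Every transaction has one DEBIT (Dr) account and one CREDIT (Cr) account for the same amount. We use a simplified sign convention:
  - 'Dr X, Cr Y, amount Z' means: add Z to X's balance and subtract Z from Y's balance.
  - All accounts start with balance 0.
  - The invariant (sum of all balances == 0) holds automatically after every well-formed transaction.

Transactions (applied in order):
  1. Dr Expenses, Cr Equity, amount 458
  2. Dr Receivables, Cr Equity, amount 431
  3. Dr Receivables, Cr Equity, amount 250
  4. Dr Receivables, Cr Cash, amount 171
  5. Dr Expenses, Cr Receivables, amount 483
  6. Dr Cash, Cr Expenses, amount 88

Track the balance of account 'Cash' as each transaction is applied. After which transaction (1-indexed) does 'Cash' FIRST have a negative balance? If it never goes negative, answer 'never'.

After txn 1: Cash=0
After txn 2: Cash=0
After txn 3: Cash=0
After txn 4: Cash=-171

Answer: 4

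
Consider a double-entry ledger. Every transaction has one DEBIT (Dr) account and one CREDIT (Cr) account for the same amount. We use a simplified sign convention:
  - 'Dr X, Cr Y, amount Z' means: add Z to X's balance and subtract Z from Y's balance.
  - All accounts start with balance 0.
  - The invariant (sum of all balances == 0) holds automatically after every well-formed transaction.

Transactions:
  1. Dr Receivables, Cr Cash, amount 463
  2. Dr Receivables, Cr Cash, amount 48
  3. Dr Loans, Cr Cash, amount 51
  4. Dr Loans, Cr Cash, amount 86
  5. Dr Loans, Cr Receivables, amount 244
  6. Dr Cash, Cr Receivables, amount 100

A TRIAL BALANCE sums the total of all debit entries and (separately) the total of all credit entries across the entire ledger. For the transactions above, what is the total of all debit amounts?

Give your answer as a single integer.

Txn 1: debit+=463
Txn 2: debit+=48
Txn 3: debit+=51
Txn 4: debit+=86
Txn 5: debit+=244
Txn 6: debit+=100
Total debits = 992

Answer: 992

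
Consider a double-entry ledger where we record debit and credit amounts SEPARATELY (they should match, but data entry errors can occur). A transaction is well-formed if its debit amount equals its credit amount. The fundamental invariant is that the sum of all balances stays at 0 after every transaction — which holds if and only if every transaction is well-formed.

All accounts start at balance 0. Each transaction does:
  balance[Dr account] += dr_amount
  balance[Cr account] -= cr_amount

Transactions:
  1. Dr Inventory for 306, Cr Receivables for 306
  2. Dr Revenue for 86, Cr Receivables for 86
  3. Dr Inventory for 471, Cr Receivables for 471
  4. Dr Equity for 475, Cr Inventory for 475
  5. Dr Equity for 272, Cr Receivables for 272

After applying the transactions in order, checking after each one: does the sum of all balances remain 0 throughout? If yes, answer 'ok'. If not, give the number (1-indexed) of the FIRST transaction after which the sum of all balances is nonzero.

After txn 1: dr=306 cr=306 sum_balances=0
After txn 2: dr=86 cr=86 sum_balances=0
After txn 3: dr=471 cr=471 sum_balances=0
After txn 4: dr=475 cr=475 sum_balances=0
After txn 5: dr=272 cr=272 sum_balances=0

Answer: ok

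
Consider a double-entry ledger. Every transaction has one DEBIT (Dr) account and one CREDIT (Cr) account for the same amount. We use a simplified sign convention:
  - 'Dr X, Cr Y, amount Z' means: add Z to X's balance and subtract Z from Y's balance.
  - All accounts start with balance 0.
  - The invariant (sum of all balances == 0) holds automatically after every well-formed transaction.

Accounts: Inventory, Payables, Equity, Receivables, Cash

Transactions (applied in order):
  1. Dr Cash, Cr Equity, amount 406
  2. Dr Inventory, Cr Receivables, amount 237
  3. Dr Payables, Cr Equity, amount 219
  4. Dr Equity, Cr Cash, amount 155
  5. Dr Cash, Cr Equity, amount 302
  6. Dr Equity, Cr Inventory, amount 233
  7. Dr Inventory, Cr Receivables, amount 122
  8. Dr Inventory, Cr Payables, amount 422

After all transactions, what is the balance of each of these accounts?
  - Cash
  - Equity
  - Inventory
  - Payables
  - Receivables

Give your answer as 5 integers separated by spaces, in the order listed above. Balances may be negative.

Answer: 553 -539 548 -203 -359

Derivation:
After txn 1 (Dr Cash, Cr Equity, amount 406): Cash=406 Equity=-406
After txn 2 (Dr Inventory, Cr Receivables, amount 237): Cash=406 Equity=-406 Inventory=237 Receivables=-237
After txn 3 (Dr Payables, Cr Equity, amount 219): Cash=406 Equity=-625 Inventory=237 Payables=219 Receivables=-237
After txn 4 (Dr Equity, Cr Cash, amount 155): Cash=251 Equity=-470 Inventory=237 Payables=219 Receivables=-237
After txn 5 (Dr Cash, Cr Equity, amount 302): Cash=553 Equity=-772 Inventory=237 Payables=219 Receivables=-237
After txn 6 (Dr Equity, Cr Inventory, amount 233): Cash=553 Equity=-539 Inventory=4 Payables=219 Receivables=-237
After txn 7 (Dr Inventory, Cr Receivables, amount 122): Cash=553 Equity=-539 Inventory=126 Payables=219 Receivables=-359
After txn 8 (Dr Inventory, Cr Payables, amount 422): Cash=553 Equity=-539 Inventory=548 Payables=-203 Receivables=-359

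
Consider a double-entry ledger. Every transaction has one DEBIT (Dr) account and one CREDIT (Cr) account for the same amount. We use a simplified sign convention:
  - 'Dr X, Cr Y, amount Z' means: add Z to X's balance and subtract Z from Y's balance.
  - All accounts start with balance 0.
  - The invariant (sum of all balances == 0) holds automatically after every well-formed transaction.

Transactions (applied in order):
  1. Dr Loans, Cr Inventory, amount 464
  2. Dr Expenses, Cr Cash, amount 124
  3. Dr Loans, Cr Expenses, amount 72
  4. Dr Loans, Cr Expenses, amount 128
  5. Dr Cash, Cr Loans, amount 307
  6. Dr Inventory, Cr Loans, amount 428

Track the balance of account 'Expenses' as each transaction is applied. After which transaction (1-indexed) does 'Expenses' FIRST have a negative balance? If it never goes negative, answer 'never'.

Answer: 4

Derivation:
After txn 1: Expenses=0
After txn 2: Expenses=124
After txn 3: Expenses=52
After txn 4: Expenses=-76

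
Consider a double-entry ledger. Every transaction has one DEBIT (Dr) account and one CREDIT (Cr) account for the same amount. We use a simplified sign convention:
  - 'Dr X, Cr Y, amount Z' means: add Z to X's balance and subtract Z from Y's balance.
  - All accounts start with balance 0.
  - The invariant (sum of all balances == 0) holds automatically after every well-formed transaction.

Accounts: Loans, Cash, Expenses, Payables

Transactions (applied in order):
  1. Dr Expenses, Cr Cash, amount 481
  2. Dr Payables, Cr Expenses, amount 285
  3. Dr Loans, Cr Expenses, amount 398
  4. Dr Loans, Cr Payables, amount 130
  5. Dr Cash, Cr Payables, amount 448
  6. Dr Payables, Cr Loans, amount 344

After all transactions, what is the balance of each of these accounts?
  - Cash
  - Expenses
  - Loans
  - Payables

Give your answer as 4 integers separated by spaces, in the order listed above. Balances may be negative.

After txn 1 (Dr Expenses, Cr Cash, amount 481): Cash=-481 Expenses=481
After txn 2 (Dr Payables, Cr Expenses, amount 285): Cash=-481 Expenses=196 Payables=285
After txn 3 (Dr Loans, Cr Expenses, amount 398): Cash=-481 Expenses=-202 Loans=398 Payables=285
After txn 4 (Dr Loans, Cr Payables, amount 130): Cash=-481 Expenses=-202 Loans=528 Payables=155
After txn 5 (Dr Cash, Cr Payables, amount 448): Cash=-33 Expenses=-202 Loans=528 Payables=-293
After txn 6 (Dr Payables, Cr Loans, amount 344): Cash=-33 Expenses=-202 Loans=184 Payables=51

Answer: -33 -202 184 51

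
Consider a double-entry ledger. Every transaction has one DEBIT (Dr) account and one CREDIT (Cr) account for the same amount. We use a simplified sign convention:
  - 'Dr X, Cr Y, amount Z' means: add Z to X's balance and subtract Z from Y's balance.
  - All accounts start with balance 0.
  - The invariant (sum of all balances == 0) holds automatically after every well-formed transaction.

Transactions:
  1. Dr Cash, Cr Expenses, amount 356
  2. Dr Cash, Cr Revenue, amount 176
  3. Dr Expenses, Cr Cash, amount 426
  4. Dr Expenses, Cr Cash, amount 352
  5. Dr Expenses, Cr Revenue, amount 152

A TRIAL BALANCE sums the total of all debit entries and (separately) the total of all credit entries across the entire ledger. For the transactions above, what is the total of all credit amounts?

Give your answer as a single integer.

Txn 1: credit+=356
Txn 2: credit+=176
Txn 3: credit+=426
Txn 4: credit+=352
Txn 5: credit+=152
Total credits = 1462

Answer: 1462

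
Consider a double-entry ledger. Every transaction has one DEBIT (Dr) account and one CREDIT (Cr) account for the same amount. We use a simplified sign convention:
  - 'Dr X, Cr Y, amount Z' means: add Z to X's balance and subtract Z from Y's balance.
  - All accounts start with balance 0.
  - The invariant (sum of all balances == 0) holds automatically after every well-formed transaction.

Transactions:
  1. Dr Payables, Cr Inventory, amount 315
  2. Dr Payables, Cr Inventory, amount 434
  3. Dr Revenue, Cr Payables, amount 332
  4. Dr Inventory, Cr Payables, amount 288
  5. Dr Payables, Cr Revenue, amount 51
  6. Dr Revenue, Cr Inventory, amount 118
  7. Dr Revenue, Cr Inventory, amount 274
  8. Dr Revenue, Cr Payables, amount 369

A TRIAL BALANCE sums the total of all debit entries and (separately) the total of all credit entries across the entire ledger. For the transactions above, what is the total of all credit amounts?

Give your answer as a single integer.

Txn 1: credit+=315
Txn 2: credit+=434
Txn 3: credit+=332
Txn 4: credit+=288
Txn 5: credit+=51
Txn 6: credit+=118
Txn 7: credit+=274
Txn 8: credit+=369
Total credits = 2181

Answer: 2181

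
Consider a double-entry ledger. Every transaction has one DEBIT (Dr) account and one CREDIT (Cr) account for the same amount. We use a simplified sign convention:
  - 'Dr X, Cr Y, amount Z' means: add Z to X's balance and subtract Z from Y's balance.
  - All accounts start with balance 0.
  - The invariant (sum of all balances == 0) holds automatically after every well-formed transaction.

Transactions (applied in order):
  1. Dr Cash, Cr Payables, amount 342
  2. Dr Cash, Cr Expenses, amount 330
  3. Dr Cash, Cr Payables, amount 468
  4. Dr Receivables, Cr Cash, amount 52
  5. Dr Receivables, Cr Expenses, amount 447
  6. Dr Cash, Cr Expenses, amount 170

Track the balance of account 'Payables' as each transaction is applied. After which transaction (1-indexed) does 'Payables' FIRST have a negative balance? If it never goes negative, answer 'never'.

Answer: 1

Derivation:
After txn 1: Payables=-342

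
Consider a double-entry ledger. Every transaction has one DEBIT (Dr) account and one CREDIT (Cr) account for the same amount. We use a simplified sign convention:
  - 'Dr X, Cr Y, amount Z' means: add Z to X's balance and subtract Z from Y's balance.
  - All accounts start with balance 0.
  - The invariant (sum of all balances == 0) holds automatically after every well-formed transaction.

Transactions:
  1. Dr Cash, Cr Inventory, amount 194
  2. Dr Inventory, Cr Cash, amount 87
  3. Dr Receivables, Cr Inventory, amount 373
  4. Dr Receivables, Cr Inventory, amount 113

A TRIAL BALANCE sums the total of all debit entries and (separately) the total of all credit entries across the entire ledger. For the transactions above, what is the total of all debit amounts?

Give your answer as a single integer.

Answer: 767

Derivation:
Txn 1: debit+=194
Txn 2: debit+=87
Txn 3: debit+=373
Txn 4: debit+=113
Total debits = 767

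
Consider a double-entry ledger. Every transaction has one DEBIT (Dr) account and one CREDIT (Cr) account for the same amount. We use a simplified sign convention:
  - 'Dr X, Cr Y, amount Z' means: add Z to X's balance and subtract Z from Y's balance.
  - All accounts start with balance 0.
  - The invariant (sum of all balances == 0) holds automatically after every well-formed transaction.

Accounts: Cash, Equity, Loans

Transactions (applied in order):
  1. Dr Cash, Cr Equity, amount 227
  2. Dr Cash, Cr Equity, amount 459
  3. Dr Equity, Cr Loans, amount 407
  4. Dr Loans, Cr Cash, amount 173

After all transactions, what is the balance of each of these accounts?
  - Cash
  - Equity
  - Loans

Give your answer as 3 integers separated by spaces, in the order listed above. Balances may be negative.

After txn 1 (Dr Cash, Cr Equity, amount 227): Cash=227 Equity=-227
After txn 2 (Dr Cash, Cr Equity, amount 459): Cash=686 Equity=-686
After txn 3 (Dr Equity, Cr Loans, amount 407): Cash=686 Equity=-279 Loans=-407
After txn 4 (Dr Loans, Cr Cash, amount 173): Cash=513 Equity=-279 Loans=-234

Answer: 513 -279 -234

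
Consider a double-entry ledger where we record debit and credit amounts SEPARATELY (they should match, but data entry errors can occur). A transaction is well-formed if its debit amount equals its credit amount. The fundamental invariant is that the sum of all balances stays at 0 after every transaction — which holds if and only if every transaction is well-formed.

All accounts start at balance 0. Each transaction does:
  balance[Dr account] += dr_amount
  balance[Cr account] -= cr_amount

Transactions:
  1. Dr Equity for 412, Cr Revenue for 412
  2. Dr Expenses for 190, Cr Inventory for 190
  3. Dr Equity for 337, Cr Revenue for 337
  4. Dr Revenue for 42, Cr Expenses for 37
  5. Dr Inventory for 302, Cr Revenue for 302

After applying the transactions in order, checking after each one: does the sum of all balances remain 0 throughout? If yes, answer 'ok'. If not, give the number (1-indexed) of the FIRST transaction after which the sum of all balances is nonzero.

After txn 1: dr=412 cr=412 sum_balances=0
After txn 2: dr=190 cr=190 sum_balances=0
After txn 3: dr=337 cr=337 sum_balances=0
After txn 4: dr=42 cr=37 sum_balances=5
After txn 5: dr=302 cr=302 sum_balances=5

Answer: 4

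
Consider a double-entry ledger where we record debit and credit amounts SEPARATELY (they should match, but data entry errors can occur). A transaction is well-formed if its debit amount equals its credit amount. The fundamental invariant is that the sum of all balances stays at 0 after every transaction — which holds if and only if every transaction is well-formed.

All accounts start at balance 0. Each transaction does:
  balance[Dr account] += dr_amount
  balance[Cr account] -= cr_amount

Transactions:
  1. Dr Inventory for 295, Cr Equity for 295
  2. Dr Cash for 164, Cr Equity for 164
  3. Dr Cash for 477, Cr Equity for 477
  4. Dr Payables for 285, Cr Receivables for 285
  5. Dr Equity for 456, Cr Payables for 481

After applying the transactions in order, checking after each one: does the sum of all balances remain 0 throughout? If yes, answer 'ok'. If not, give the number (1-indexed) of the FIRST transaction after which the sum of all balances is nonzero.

Answer: 5

Derivation:
After txn 1: dr=295 cr=295 sum_balances=0
After txn 2: dr=164 cr=164 sum_balances=0
After txn 3: dr=477 cr=477 sum_balances=0
After txn 4: dr=285 cr=285 sum_balances=0
After txn 5: dr=456 cr=481 sum_balances=-25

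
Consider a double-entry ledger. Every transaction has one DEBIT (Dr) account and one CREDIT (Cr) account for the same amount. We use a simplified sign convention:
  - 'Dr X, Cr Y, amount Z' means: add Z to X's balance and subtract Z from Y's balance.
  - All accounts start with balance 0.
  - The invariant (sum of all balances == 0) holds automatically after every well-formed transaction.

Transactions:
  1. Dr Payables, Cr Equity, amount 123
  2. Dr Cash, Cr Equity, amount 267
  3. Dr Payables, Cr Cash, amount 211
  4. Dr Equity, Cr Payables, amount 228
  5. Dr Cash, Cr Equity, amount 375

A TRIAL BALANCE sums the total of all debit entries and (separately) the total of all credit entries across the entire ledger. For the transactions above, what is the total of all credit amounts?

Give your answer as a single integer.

Answer: 1204

Derivation:
Txn 1: credit+=123
Txn 2: credit+=267
Txn 3: credit+=211
Txn 4: credit+=228
Txn 5: credit+=375
Total credits = 1204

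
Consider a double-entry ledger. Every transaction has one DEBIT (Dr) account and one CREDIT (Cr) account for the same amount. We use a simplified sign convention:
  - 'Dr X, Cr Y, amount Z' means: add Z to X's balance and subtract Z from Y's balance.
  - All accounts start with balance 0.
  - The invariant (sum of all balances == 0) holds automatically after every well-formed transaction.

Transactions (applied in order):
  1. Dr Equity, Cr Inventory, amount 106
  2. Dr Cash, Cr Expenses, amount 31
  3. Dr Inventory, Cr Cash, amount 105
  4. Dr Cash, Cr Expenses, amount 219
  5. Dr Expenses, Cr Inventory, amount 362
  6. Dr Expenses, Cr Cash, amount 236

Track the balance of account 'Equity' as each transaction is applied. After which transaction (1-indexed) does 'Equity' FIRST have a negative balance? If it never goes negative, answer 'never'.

After txn 1: Equity=106
After txn 2: Equity=106
After txn 3: Equity=106
After txn 4: Equity=106
After txn 5: Equity=106
After txn 6: Equity=106

Answer: never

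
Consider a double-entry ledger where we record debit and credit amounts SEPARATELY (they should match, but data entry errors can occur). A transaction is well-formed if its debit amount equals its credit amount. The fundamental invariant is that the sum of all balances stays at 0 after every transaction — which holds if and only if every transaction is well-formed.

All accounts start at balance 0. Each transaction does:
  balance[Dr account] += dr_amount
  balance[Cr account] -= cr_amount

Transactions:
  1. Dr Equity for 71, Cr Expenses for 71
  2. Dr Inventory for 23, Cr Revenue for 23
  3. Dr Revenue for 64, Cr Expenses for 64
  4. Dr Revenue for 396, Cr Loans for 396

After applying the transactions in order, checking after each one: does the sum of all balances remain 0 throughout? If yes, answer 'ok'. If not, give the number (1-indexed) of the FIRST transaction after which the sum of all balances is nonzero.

Answer: ok

Derivation:
After txn 1: dr=71 cr=71 sum_balances=0
After txn 2: dr=23 cr=23 sum_balances=0
After txn 3: dr=64 cr=64 sum_balances=0
After txn 4: dr=396 cr=396 sum_balances=0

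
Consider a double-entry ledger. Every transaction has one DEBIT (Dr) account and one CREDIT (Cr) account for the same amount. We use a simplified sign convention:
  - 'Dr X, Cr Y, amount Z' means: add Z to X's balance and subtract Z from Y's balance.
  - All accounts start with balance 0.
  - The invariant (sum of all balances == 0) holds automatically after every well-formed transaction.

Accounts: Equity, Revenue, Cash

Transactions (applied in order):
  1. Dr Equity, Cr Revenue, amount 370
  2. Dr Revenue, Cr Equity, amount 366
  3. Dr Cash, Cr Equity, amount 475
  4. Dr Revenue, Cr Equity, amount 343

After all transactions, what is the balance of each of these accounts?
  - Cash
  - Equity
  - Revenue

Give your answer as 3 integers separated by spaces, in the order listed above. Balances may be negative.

Answer: 475 -814 339

Derivation:
After txn 1 (Dr Equity, Cr Revenue, amount 370): Equity=370 Revenue=-370
After txn 2 (Dr Revenue, Cr Equity, amount 366): Equity=4 Revenue=-4
After txn 3 (Dr Cash, Cr Equity, amount 475): Cash=475 Equity=-471 Revenue=-4
After txn 4 (Dr Revenue, Cr Equity, amount 343): Cash=475 Equity=-814 Revenue=339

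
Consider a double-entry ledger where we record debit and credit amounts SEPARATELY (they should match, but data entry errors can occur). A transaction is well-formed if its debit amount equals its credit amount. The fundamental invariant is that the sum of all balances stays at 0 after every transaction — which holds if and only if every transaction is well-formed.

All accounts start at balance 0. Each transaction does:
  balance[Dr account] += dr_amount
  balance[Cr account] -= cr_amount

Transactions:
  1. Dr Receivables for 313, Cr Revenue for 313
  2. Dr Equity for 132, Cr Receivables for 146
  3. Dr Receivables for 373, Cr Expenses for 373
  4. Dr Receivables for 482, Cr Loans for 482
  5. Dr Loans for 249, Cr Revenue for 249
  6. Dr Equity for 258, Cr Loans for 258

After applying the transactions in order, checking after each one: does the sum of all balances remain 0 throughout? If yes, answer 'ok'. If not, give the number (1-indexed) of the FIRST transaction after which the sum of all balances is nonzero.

Answer: 2

Derivation:
After txn 1: dr=313 cr=313 sum_balances=0
After txn 2: dr=132 cr=146 sum_balances=-14
After txn 3: dr=373 cr=373 sum_balances=-14
After txn 4: dr=482 cr=482 sum_balances=-14
After txn 5: dr=249 cr=249 sum_balances=-14
After txn 6: dr=258 cr=258 sum_balances=-14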